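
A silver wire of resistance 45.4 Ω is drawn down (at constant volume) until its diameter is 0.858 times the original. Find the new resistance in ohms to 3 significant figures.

83.8 Ω

Volume constant ⇒ L' = L/r² with r = 0.858. R' = ρL'/A' = ρ(L/r²)/(πr²d₀²/4) = R/r⁴.
R' = 1.845 × 45.4 = 83.8 Ω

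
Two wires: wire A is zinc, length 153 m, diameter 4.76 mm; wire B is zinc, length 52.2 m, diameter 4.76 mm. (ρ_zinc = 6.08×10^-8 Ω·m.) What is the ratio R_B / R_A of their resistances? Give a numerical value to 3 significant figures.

R ∝ ρL/d², so R_B/R_A = (L_B/L_A)
= (52.2/153) = 0.341

0.341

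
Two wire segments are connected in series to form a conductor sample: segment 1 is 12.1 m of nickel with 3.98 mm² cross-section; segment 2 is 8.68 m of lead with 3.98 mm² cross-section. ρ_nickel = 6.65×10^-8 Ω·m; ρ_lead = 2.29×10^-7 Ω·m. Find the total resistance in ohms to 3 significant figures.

0.702 Ω

Segment 1: A = 3.98 mm² = 3.980e-06 m²
R₁ = ρL/A = (6.65×10^-8)(12.1)/(3.980e-06) = 0.2022 Ω
R₂ = (2.29×10^-7)(8.68)/(3.980e-06) = 0.4994 Ω
R = R₁ + R₂ = 0.702 Ω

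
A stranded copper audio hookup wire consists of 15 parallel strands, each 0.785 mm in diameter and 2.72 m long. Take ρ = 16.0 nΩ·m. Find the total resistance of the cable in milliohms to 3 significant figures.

5.99 mΩ

ρ = 16.0 nΩ·m = 1.60×10^-8 Ω·m
A_strand = π(3.9250e-04 m)² = 4.840e-07 m²
R_strand = ρL/A = (1.60×10^-8)(2.72)/(4.840e-07) = 0.08992 Ω
R_total = R_strand/N = 0.08992/15 = 5.99 mΩ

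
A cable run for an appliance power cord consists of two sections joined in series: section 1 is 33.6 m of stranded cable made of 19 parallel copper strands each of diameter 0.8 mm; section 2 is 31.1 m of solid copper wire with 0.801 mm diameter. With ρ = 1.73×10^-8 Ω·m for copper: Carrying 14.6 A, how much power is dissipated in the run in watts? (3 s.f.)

Section 1: A_strand = π(4.0000e-04)² = 5.027e-07 m²; R₁ = ρL/(N·A_s) = (1.73×10^-8)(33.6)/(19×5.027e-07) = 0.06086 Ω
Section 2: A = π(d/2)² = π(4.0050e-04 m)² = 5.039e-07 m²
R₂ = (1.73×10^-8)(31.1)/(5.039e-07) = 1.068 Ω
R = R₁ + R₂ = 1.129 Ω
P = I²R = (14.6)² × 1.129 = 241 W

241 W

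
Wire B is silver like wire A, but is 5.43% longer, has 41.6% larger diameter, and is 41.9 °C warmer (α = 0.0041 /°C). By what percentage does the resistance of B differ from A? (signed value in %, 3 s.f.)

-38.4%

R ∝ ρL/d² with ρ ∝ (1+αΔT), so R_B/R_A = (1 + 5.43/100) × (1 + 41.6/100)⁻² × (1 + 0.0041×41.9)
= 1.054 × 0.4987 × 1.172 = 0.6161
(R_B − R_A)/R_A = 0.6161 − 1 = -38.4%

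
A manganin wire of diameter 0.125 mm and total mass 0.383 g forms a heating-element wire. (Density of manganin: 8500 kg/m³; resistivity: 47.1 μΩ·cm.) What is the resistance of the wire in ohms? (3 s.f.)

141 Ω

ρ = 47.1 μΩ·cm = 4.71×10^-7 Ω·m
A = π(d/2)² = π(6.2500e-05 m)² = 1.2272e-08 m²
L = m/(density·A) = 3.830×10^-4/(8500×1.2272e-08) = 3.672 m
R = ρL/A = (4.71×10^-7)(3.672)/(1.2272e-08) = 141 Ω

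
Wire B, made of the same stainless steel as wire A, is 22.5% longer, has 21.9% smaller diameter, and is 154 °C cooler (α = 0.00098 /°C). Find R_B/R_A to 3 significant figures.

R ∝ ρL/d² with ρ ∝ (1+αΔT), so R_B/R_A = (1 + 22.5/100) × (1 − 21.9/100)⁻² × (1 − 0.00098×154)
= 1.225 × 1.639 × 0.8491 = 1.71

1.71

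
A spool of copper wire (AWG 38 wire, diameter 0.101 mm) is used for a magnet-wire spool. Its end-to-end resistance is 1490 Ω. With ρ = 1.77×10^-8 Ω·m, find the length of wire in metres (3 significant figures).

674 m

A = π(0.101/2 mm)² = π(5.0500e-05 m)² = 8.012e-09 m²
L = RA/ρ = (1490)(8.012e-09)/(1.77×10^-8) = 674 m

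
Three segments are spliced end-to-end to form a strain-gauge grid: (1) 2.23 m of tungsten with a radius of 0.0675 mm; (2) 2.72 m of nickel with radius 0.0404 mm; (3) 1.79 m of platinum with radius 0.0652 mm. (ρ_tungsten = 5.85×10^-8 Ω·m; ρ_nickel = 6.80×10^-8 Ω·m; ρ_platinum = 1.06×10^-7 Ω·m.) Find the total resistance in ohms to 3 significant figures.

Seg 1: A = πr² = π(6.7500e-05 m)² = 1.431e-08 m²
R_1 = (5.85×10^-8)(2.23)/(1.431e-08) = 9.114 Ω
Seg 2: A = πr² = π(4.0400e-05 m)² = 5.128e-09 m²
R_2 = (6.80×10^-8)(2.72)/(5.128e-09) = 36.07 Ω
Seg 3: A = πr² = π(6.5200e-05 m)² = 1.336e-08 m²
R_3 = (1.06×10^-7)(1.79)/(1.336e-08) = 14.21 Ω
R_total = R_1 + R_2 + R_3 = 59.4 Ω

59.4 Ω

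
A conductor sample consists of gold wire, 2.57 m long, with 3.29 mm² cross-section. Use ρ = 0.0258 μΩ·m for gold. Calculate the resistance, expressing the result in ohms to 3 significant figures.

ρ = 0.0258 μΩ·m = 2.58×10^-8 Ω·m
A = 3.29 mm² = 3.290e-06 m²
R = ρL/A = (2.58×10^-8)(2.57 m)/(3.290e-06 m²) = 0.0202 Ω

0.0202 Ω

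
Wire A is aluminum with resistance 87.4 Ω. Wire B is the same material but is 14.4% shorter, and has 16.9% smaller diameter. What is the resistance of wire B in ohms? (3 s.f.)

108 Ω

R ∝ L/d², so R_B/R_A = (1 − 14.4/100) × (1 − 16.9/100)⁻²
= 0.856 × 1.448 = 1.24
R_B = 1.24 × 87.4 = 108 Ω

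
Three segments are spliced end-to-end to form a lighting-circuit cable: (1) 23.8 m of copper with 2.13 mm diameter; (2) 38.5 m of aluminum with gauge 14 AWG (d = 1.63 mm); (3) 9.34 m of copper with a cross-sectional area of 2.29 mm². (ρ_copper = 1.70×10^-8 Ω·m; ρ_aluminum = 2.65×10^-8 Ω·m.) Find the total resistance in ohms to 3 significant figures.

0.672 Ω

Seg 1: A = π(d/2)² = π(1.0650e-03 m)² = 3.563e-06 m²
R_1 = (1.70×10^-8)(23.8)/(3.563e-06) = 0.1135 Ω
Seg 2: A = π(1.63/2 mm)² = π(8.1500e-04 m)² = 2.087e-06 m²
R_2 = (2.65×10^-8)(38.5)/(2.087e-06) = 0.4889 Ω
Seg 3: A = 2.29 mm² = 2.290e-06 m²
R_3 = (1.70×10^-8)(9.34)/(2.290e-06) = 0.06934 Ω
R_total = R_1 + R_2 + R_3 = 0.672 Ω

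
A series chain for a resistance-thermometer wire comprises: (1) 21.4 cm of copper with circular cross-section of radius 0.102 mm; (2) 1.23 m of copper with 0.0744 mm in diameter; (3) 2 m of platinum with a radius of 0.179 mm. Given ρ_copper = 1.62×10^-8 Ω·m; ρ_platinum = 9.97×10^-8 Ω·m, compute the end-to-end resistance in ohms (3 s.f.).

6.67 Ω

Seg 1: A = πr² = π(1.0200e-04 m)² = 3.269e-08 m²
R_1 = (1.62×10^-8)(0.214)/(3.269e-08) = 0.1061 Ω
Seg 2: A = π(d/2)² = π(3.7200e-05 m)² = 4.347e-09 m²
R_2 = (1.62×10^-8)(1.23)/(4.347e-09) = 4.583 Ω
Seg 3: A = πr² = π(1.7900e-04 m)² = 1.007e-07 m²
R_3 = (9.97×10^-8)(2)/(1.007e-07) = 1.981 Ω
R_total = R_1 + R_2 + R_3 = 6.67 Ω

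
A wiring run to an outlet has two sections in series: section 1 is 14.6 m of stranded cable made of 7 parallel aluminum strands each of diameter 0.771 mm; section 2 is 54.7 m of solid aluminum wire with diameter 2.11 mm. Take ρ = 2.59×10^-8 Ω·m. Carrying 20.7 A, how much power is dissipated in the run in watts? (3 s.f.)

Section 1: A_strand = π(3.8550e-04)² = 4.669e-07 m²; R₁ = ρL/(N·A_s) = (2.59×10^-8)(14.6)/(7×4.669e-07) = 0.1157 Ω
Section 2: A = π(d/2)² = π(1.0550e-03 m)² = 3.497e-06 m²
R₂ = (2.59×10^-8)(54.7)/(3.497e-06) = 0.4052 Ω
R = R₁ + R₂ = 0.5209 Ω
P = I²R = (20.7)² × 0.5209 = 223 W

223 W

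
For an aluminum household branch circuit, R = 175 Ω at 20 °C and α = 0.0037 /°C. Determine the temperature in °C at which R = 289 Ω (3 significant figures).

196 °C

R = R₀(1 + α(T − T₀)) ⇒ T = T₀ + (R/R₀ − 1)/α
T = 20 + (289/175 − 1)/0.0037 = 20 + (0.6514)/0.0037 = 196 °C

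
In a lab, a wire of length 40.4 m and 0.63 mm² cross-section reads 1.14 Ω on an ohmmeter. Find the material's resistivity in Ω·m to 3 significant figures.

1.78×10^-8 Ω·m

A = 0.63 mm² = 6.300e-07 m²
ρ = RA/L = (1.14)(6.300e-07)/(40.4) = 1.78×10^-8 Ω·m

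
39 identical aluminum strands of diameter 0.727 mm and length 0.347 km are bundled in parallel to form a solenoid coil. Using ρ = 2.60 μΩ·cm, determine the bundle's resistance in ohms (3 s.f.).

ρ = 2.60 μΩ·cm = 2.60×10^-8 Ω·m
A_strand = π(3.6350e-04 m)² = 4.151e-07 m²
R_strand = ρL/A = (2.60×10^-8)(347)/(4.151e-07) = 21.73 Ω
R_total = R_strand/N = 21.73/39 = 0.557 Ω

0.557 Ω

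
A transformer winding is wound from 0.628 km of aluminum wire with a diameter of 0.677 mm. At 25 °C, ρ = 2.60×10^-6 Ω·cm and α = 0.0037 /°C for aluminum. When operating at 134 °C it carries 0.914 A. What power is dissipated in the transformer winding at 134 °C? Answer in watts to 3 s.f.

53.2 W

ρ = 2.60×10^-6 Ω·cm = 2.60×10^-8 Ω·m
A = π(d/2)² = π(3.3850e-04 m)² = 3.600e-07 m²
R₍25₎ = ρL/A = (2.60×10^-8)(628)/(3.600e-07) = 45.36 Ω
R₍134₎ = R₍25₎(1 + αΔT) = 45.36 × (1 + 0.0037×109) = 63.65 Ω
P = I²R = (0.914)² × 63.65 = 53.2 W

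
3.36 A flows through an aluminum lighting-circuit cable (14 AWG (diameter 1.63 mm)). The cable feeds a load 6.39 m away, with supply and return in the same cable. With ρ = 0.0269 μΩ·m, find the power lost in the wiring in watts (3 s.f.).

ρ = 0.0269 μΩ·m = 2.69×10^-8 Ω·m
A = π(1.63/2 mm)² = π(8.1500e-04 m)² = 2.087e-06 m²
Total conductor length (both ways) L = 2 × 6.39 = 12.78 m
R = ρL/A = (2.69×10^-8)(12.78)/(2.087e-06) = 0.1647 Ω
P = I²R = (3.36)² × 0.1647 = 1.86 W

1.86 W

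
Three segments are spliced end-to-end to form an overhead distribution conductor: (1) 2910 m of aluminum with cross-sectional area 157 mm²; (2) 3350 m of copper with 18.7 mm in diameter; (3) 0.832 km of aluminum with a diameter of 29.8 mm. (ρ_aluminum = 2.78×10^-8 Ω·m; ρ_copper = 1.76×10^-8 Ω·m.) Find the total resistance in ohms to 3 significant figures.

Seg 1: A = 157 mm² = 1.570e-04 m²
R_1 = (2.78×10^-8)(2910)/(1.570e-04) = 0.5153 Ω
Seg 2: A = π(d/2)² = π(9.3500e-03 m)² = 2.746e-04 m²
R_2 = (1.76×10^-8)(3350)/(2.746e-04) = 0.2147 Ω
Seg 3: A = π(d/2)² = π(1.4900e-02 m)² = 6.975e-04 m²
R_3 = (2.78×10^-8)(832)/(6.975e-04) = 0.03316 Ω
R_total = R_1 + R_2 + R_3 = 0.763 Ω

0.763 Ω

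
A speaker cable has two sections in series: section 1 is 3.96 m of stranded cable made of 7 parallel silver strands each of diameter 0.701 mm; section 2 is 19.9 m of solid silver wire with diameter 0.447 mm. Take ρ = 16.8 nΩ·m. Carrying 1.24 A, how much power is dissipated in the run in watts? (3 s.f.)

3.31 W

ρ = 16.8 nΩ·m = 1.68×10^-8 Ω·m
Section 1: A_strand = π(3.5050e-04)² = 3.859e-07 m²; R₁ = ρL/(N·A_s) = (1.68×10^-8)(3.96)/(7×3.859e-07) = 0.02463 Ω
Section 2: A = π(d/2)² = π(2.2350e-04 m)² = 1.569e-07 m²
R₂ = (1.68×10^-8)(19.9)/(1.569e-07) = 2.13 Ω
R = R₁ + R₂ = 2.155 Ω
P = I²R = (1.24)² × 2.155 = 3.31 W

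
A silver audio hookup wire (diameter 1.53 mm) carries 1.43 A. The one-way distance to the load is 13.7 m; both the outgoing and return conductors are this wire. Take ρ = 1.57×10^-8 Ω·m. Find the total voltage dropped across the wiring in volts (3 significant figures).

A = π(d/2)² = π(7.6500e-04 m)² = 1.839e-06 m²
Total conductor length (both ways) L = 2 × 13.7 = 27.4 m
R = ρL/A = (1.57×10^-8)(27.4)/(1.839e-06) = 0.234 Ω
V = IR = 1.43 × 0.234 = 0.335 V

0.335 V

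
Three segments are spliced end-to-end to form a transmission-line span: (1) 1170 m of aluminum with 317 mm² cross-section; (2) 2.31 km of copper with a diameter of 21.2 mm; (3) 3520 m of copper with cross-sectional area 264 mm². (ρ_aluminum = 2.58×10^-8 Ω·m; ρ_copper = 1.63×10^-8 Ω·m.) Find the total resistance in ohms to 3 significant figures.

Seg 1: A = 317 mm² = 3.170e-04 m²
R_1 = (2.58×10^-8)(1170)/(3.170e-04) = 0.09522 Ω
Seg 2: A = π(d/2)² = π(1.0600e-02 m)² = 3.530e-04 m²
R_2 = (1.63×10^-8)(2310)/(3.530e-04) = 0.1067 Ω
Seg 3: A = 264 mm² = 2.640e-04 m²
R_3 = (1.63×10^-8)(3520)/(2.640e-04) = 0.2173 Ω
R_total = R_1 + R_2 + R_3 = 0.419 Ω

0.419 Ω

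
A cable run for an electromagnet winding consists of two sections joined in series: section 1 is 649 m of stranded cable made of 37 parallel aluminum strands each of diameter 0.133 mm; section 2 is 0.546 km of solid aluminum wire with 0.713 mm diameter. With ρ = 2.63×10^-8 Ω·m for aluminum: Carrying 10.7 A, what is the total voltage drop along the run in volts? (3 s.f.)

Section 1: A_strand = π(6.6500e-05)² = 1.389e-08 m²; R₁ = ρL/(N·A_s) = (2.63×10^-8)(649)/(37×1.389e-08) = 33.21 Ω
Section 2: A = π(d/2)² = π(3.5650e-04 m)² = 3.993e-07 m²
R₂ = (2.63×10^-8)(546)/(3.993e-07) = 35.96 Ω
R = R₁ + R₂ = 69.17 Ω
V = IR = 10.7 × 69.17 = 740 V

740 V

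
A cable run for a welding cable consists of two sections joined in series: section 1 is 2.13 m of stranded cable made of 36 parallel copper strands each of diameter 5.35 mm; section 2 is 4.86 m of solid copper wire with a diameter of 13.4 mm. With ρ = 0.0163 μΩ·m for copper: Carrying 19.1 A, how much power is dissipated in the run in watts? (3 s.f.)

ρ = 0.0163 μΩ·m = 1.63×10^-8 Ω·m
Section 1: A_strand = π(2.6750e-03)² = 2.248e-05 m²; R₁ = ρL/(N·A_s) = (1.63×10^-8)(2.13)/(36×2.248e-05) = 4.290×10^-5 Ω
Section 2: A = π(d/2)² = π(6.7000e-03 m)² = 1.410e-04 m²
R₂ = (1.63×10^-8)(4.86)/(1.410e-04) = 5.617×10^-4 Ω
R = R₁ + R₂ = 6.046×10^-4 Ω
P = I²R = (19.1)² × 6.046×10^-4 = 0.221 W

0.221 W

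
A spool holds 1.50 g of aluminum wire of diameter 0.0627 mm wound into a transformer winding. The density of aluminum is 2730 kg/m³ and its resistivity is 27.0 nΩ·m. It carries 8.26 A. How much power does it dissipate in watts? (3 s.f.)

1.06×10^5 W

ρ = 27.0 nΩ·m = 2.70×10^-8 Ω·m
A = π(d/2)² = π(3.1350e-05 m)² = 3.0876e-09 m²
L = m/(density·A) = 0.0015/(2730×3.0876e-09) = 178 m
R = ρL/A = (2.70×10^-8)(178)/(3.0876e-09) = 1556 Ω
P = I²R = (8.26)² × 1556 = 1.06×10^5 W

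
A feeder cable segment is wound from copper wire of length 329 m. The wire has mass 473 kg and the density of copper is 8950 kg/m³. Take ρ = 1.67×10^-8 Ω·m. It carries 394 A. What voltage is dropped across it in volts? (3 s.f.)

13.5 V

A = m/(density·L) = 473/(8950×329) = 1.6064e-04 m²
R = ρL/A = (1.67×10^-8)(329)/(1.6064e-04) = 0.0342 Ω
V = IR = 394 × 0.0342 = 13.5 V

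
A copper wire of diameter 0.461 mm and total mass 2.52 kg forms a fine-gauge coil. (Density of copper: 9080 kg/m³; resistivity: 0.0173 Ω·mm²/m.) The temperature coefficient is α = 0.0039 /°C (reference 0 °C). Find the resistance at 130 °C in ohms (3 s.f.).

ρ = 0.0173 Ω·mm²/m = 1.73×10^-8 Ω·m
A = π(d/2)² = π(2.3050e-04 m)² = 1.6691e-07 m²
L = m/(density·A) = 2.52/(9080×1.6691e-07) = 1663 m
R = ρL/A = (1.73×10^-8)(1663)/(1.6691e-07) = 172.3 Ω
R(130 °C) = 172.3 × (1 + 0.0039×130) = 260 Ω

260 Ω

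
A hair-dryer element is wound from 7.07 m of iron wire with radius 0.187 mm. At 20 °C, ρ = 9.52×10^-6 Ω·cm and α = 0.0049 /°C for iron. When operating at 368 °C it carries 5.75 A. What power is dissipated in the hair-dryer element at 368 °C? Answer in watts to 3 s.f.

ρ = 9.52×10^-6 Ω·cm = 9.52×10^-8 Ω·m
A = πr² = π(1.8700e-04 m)² = 1.099e-07 m²
R₍20₎ = ρL/A = (9.52×10^-8)(7.07)/(1.099e-07) = 6.127 Ω
R₍368₎ = R₍20₎(1 + αΔT) = 6.127 × (1 + 0.0049×348) = 16.57 Ω
P = I²R = (5.75)² × 16.57 = 548 W

548 W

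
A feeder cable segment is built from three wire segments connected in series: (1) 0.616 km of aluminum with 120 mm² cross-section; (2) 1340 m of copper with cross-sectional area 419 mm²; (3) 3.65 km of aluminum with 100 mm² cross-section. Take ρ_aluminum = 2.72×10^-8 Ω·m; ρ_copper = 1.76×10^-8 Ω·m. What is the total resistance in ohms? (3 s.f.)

1.19 Ω

Seg 1: A = 120 mm² = 1.200e-04 m²
R_1 = (2.72×10^-8)(616)/(1.200e-04) = 0.1396 Ω
Seg 2: A = 419 mm² = 4.190e-04 m²
R_2 = (1.76×10^-8)(1340)/(4.190e-04) = 0.05629 Ω
Seg 3: A = 100 mm² = 1.000e-04 m²
R_3 = (2.72×10^-8)(3650)/(1.000e-04) = 0.9928 Ω
R_total = R_1 + R_2 + R_3 = 1.19 Ω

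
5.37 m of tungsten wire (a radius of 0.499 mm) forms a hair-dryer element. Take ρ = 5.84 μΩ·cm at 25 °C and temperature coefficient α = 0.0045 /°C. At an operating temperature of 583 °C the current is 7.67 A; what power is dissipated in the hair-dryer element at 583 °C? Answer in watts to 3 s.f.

82.8 W

ρ = 5.84 μΩ·cm = 5.84×10^-8 Ω·m
A = πr² = π(4.9900e-04 m)² = 7.823e-07 m²
R₍25₎ = ρL/A = (5.84×10^-8)(5.37)/(7.823e-07) = 0.4009 Ω
R₍583₎ = R₍25₎(1 + αΔT) = 0.4009 × (1 + 0.0045×558) = 1.408 Ω
P = I²R = (7.67)² × 1.408 = 82.8 W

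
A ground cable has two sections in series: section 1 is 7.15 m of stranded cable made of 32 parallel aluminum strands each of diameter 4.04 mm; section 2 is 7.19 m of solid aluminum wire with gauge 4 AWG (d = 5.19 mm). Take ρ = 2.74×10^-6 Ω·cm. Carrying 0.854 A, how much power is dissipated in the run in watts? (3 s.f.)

ρ = 2.74×10^-6 Ω·cm = 2.74×10^-8 Ω·m
Section 1: A_strand = π(2.0200e-03)² = 1.282e-05 m²; R₁ = ρL/(N·A_s) = (2.74×10^-8)(7.15)/(32×1.282e-05) = 4.776×10^-4 Ω
Section 2: A = π(5.19/2 mm)² = π(2.5950e-03 m)² = 2.116e-05 m²
R₂ = (2.74×10^-8)(7.19)/(2.116e-05) = 0.009312 Ω
R = R₁ + R₂ = 0.00979 Ω
P = I²R = (0.854)² × 0.00979 = 0.00714 W

0.00714 W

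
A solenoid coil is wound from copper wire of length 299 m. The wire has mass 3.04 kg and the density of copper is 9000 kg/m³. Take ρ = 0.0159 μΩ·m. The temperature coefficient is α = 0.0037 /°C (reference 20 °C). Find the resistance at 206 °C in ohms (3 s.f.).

7.10 Ω

ρ = 0.0159 μΩ·m = 1.59×10^-8 Ω·m
A = m/(density·L) = 3.04/(9000×299) = 1.1297e-06 m²
R = ρL/A = (1.59×10^-8)(299)/(1.1297e-06) = 4.208 Ω
R(206 °C) = 4.208 × (1 + 0.0037×186) = 7.10 Ω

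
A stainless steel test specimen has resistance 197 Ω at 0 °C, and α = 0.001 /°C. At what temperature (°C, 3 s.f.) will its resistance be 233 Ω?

183 °C

R = R₀(1 + α(T − T₀)) ⇒ T = T₀ + (R/R₀ − 1)/α
T = 0 + (233/197 − 1)/0.001 = 0 + (0.1827)/0.001 = 183 °C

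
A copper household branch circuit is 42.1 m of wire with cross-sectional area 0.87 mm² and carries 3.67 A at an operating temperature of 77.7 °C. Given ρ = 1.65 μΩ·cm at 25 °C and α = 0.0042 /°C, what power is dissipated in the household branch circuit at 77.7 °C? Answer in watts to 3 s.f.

ρ = 1.65 μΩ·cm = 1.65×10^-8 Ω·m
A = 0.87 mm² = 8.700e-07 m²
R₍25₎ = ρL/A = (1.65×10^-8)(42.1)/(8.700e-07) = 0.7984 Ω
R₍77.7₎ = R₍25₎(1 + αΔT) = 0.7984 × (1 + 0.0042×52.7) = 0.9752 Ω
P = I²R = (3.67)² × 0.9752 = 13.1 W

13.1 W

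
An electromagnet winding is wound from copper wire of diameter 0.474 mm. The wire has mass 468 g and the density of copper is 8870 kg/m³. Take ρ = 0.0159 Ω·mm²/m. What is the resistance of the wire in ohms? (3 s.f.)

26.9 Ω

ρ = 0.0159 Ω·mm²/m = 1.59×10^-8 Ω·m
A = π(d/2)² = π(2.3700e-04 m)² = 1.7646e-07 m²
L = m/(density·A) = 0.468/(8870×1.7646e-07) = 299 m
R = ρL/A = (1.59×10^-8)(299)/(1.7646e-07) = 26.9 Ω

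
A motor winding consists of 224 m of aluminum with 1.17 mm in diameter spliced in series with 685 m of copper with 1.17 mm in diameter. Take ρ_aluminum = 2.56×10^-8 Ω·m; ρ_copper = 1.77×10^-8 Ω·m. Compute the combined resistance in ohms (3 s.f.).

16.6 Ω

Segment 1: A = π(d/2)² = π(5.8500e-04 m)² = 1.075e-06 m²
R₁ = ρL/A = (2.56×10^-8)(224)/(1.075e-06) = 5.334 Ω
R₂ = (1.77×10^-8)(685)/(1.075e-06) = 11.28 Ω
R = R₁ + R₂ = 16.6 Ω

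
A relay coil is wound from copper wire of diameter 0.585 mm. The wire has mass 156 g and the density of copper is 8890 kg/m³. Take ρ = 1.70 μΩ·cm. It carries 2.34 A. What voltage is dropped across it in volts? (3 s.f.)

ρ = 1.70 μΩ·cm = 1.70×10^-8 Ω·m
A = π(d/2)² = π(2.9250e-04 m)² = 2.6878e-07 m²
L = m/(density·A) = 0.156/(8890×2.6878e-07) = 65.29 m
R = ρL/A = (1.70×10^-8)(65.29)/(2.6878e-07) = 4.129 Ω
V = IR = 2.34 × 4.129 = 9.66 V

9.66 V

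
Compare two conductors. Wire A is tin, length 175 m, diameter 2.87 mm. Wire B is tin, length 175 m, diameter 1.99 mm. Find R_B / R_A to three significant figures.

R ∝ ρL/d², so R_B/R_A = (d_A/d_B)²
= (2.87/1.99)² = 2.08

2.08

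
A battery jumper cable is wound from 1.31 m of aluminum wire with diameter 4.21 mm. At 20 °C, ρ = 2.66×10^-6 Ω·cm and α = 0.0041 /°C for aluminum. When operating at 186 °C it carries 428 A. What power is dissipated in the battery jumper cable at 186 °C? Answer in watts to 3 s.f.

ρ = 2.66×10^-6 Ω·cm = 2.66×10^-8 Ω·m
A = π(d/2)² = π(2.1050e-03 m)² = 1.392e-05 m²
R₍20₎ = ρL/A = (2.66×10^-8)(1.31)/(1.392e-05) = 0.002503 Ω
R₍186₎ = R₍20₎(1 + αΔT) = 0.002503 × (1 + 0.0041×166) = 0.004207 Ω
P = I²R = (428)² × 0.004207 = 771 W

771 W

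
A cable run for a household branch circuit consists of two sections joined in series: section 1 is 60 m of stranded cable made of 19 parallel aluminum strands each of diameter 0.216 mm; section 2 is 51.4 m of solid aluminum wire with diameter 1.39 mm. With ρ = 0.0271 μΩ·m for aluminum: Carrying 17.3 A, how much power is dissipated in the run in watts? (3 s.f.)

ρ = 0.0271 μΩ·m = 2.71×10^-8 Ω·m
Section 1: A_strand = π(1.0800e-04)² = 3.664e-08 m²; R₁ = ρL/(N·A_s) = (2.71×10^-8)(60)/(19×3.664e-08) = 2.335 Ω
Section 2: A = π(d/2)² = π(6.9500e-04 m)² = 1.517e-06 m²
R₂ = (2.71×10^-8)(51.4)/(1.517e-06) = 0.9179 Ω
R = R₁ + R₂ = 3.253 Ω
P = I²R = (17.3)² × 3.253 = 974 W

974 W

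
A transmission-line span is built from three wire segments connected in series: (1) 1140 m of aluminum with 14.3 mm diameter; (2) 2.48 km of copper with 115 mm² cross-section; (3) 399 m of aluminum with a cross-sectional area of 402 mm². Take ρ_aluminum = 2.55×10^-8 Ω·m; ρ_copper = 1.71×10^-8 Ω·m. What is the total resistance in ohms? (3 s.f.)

Seg 1: A = π(d/2)² = π(7.1500e-03 m)² = 1.606e-04 m²
R_1 = (2.55×10^-8)(1140)/(1.606e-04) = 0.181 Ω
Seg 2: A = 115 mm² = 1.150e-04 m²
R_2 = (1.71×10^-8)(2480)/(1.150e-04) = 0.3688 Ω
Seg 3: A = 402 mm² = 4.020e-04 m²
R_3 = (2.55×10^-8)(399)/(4.020e-04) = 0.02531 Ω
R_total = R_1 + R_2 + R_3 = 0.575 Ω

0.575 Ω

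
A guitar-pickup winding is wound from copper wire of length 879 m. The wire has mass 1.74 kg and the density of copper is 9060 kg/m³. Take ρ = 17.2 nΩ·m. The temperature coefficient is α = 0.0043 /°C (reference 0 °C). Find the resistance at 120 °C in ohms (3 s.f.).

105 Ω

ρ = 17.2 nΩ·m = 1.72×10^-8 Ω·m
A = m/(density·L) = 1.74/(9060×879) = 2.1849e-07 m²
R = ρL/A = (1.72×10^-8)(879)/(2.1849e-07) = 69.2 Ω
R(120 °C) = 69.2 × (1 + 0.0043×120) = 105 Ω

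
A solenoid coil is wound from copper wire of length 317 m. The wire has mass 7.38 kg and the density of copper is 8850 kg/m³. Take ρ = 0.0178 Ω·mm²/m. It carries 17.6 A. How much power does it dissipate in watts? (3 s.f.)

664 W

ρ = 0.0178 Ω·mm²/m = 1.78×10^-8 Ω·m
A = m/(density·L) = 7.38/(8850×317) = 2.6306e-06 m²
R = ρL/A = (1.78×10^-8)(317)/(2.6306e-06) = 2.145 Ω
P = I²R = (17.6)² × 2.145 = 664 W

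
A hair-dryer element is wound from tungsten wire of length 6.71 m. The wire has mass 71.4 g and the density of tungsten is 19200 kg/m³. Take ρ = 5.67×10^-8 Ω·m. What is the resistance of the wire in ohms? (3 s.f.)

A = m/(density·L) = 0.0714/(19200×6.71) = 5.5421e-07 m²
R = ρL/A = (5.67×10^-8)(6.71)/(5.5421e-07) = 0.686 Ω

0.686 Ω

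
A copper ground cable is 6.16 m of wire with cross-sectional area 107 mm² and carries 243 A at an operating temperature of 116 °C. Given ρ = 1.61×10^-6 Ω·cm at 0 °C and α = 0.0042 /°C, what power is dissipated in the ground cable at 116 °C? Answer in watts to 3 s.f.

81.4 W

ρ = 1.61×10^-6 Ω·cm = 1.61×10^-8 Ω·m
A = 107 mm² = 1.070e-04 m²
R₍0₎ = ρL/A = (1.61×10^-8)(6.16)/(1.070e-04) = 9.269×10^-4 Ω
R₍116₎ = R₍0₎(1 + αΔT) = 9.269×10^-4 × (1 + 0.0042×116) = 0.001378 Ω
P = I²R = (243)² × 0.001378 = 81.4 W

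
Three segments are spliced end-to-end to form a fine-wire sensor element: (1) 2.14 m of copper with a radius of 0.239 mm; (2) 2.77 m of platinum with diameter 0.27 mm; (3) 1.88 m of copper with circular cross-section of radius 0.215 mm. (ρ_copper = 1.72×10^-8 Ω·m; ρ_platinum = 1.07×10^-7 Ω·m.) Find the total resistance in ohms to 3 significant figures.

Seg 1: A = πr² = π(2.3900e-04 m)² = 1.795e-07 m²
R_1 = (1.72×10^-8)(2.14)/(1.795e-07) = 0.2051 Ω
Seg 2: A = π(d/2)² = π(1.3500e-04 m)² = 5.726e-08 m²
R_2 = (1.07×10^-7)(2.77)/(5.726e-08) = 5.177 Ω
Seg 3: A = πr² = π(2.1500e-04 m)² = 1.452e-07 m²
R_3 = (1.72×10^-8)(1.88)/(1.452e-07) = 0.2227 Ω
R_total = R_1 + R_2 + R_3 = 5.60 Ω

5.60 Ω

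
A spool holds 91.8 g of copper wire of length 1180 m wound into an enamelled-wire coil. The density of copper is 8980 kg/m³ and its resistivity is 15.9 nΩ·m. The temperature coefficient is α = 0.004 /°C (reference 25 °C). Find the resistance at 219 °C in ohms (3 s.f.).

3850 Ω

ρ = 15.9 nΩ·m = 1.59×10^-8 Ω·m
A = m/(density·L) = 0.0918/(8980×1180) = 8.6633e-09 m²
R = ρL/A = (1.59×10^-8)(1180)/(8.6633e-09) = 2166 Ω
R(219 °C) = 2166 × (1 + 0.004×194) = 3850 Ω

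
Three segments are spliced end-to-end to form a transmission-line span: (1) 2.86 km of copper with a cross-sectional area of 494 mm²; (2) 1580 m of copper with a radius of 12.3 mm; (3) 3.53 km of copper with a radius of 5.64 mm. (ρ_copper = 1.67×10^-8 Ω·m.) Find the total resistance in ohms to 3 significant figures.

Seg 1: A = 494 mm² = 4.940e-04 m²
R_1 = (1.67×10^-8)(2860)/(4.940e-04) = 0.09668 Ω
Seg 2: A = πr² = π(1.2300e-02 m)² = 4.753e-04 m²
R_2 = (1.67×10^-8)(1580)/(4.753e-04) = 0.05552 Ω
Seg 3: A = πr² = π(5.6400e-03 m)² = 9.993e-05 m²
R_3 = (1.67×10^-8)(3530)/(9.993e-05) = 0.5899 Ω
R_total = R_1 + R_2 + R_3 = 0.742 Ω

0.742 Ω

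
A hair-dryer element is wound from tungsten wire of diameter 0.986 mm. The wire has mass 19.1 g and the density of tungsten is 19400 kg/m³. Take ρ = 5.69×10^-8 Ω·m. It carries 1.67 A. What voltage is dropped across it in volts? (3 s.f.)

A = π(d/2)² = π(4.9300e-04 m)² = 7.6356e-07 m²
L = m/(density·A) = 0.0191/(19400×7.6356e-07) = 1.289 m
R = ρL/A = (5.69×10^-8)(1.289)/(7.6356e-07) = 0.09609 Ω
V = IR = 1.67 × 0.09609 = 0.160 V

0.160 V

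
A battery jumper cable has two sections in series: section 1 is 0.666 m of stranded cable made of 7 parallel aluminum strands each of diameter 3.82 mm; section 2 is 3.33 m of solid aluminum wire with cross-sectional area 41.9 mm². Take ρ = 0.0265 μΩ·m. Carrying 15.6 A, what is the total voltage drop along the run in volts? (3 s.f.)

ρ = 0.0265 μΩ·m = 2.65×10^-8 Ω·m
Section 1: A_strand = π(1.9100e-03)² = 1.146e-05 m²; R₁ = ρL/(N·A_s) = (2.65×10^-8)(0.666)/(7×1.146e-05) = 2.200×10^-4 Ω
Section 2: A = 41.9 mm² = 4.190e-05 m²
R₂ = (2.65×10^-8)(3.33)/(4.190e-05) = 0.002106 Ω
R = R₁ + R₂ = 0.002326 Ω
V = IR = 15.6 × 0.002326 = 0.0363 V

0.0363 V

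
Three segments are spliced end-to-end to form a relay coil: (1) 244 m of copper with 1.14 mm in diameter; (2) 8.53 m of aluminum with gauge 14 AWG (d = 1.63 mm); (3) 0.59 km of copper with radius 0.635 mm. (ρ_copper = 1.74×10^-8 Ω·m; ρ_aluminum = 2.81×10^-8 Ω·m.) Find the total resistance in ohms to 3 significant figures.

12.4 Ω

Seg 1: A = π(d/2)² = π(5.7000e-04 m)² = 1.021e-06 m²
R_1 = (1.74×10^-8)(244)/(1.021e-06) = 4.159 Ω
Seg 2: A = π(1.63/2 mm)² = π(8.1500e-04 m)² = 2.087e-06 m²
R_2 = (2.81×10^-8)(8.53)/(2.087e-06) = 0.1149 Ω
Seg 3: A = πr² = π(6.3500e-04 m)² = 1.267e-06 m²
R_3 = (1.74×10^-8)(590)/(1.267e-06) = 8.104 Ω
R_total = R_1 + R_2 + R_3 = 12.4 Ω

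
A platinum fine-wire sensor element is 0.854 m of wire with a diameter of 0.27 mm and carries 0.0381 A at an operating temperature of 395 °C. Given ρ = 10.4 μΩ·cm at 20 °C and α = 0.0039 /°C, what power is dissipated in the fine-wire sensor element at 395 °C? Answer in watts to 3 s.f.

ρ = 10.4 μΩ·cm = 1.04×10^-7 Ω·m
A = π(d/2)² = π(1.3500e-04 m)² = 5.726e-08 m²
R₍20₎ = ρL/A = (1.04×10^-7)(0.854)/(5.726e-08) = 1.551 Ω
R₍395₎ = R₍20₎(1 + αΔT) = 1.551 × (1 + 0.0039×375) = 3.82 Ω
P = I²R = (0.0381)² × 3.82 = 0.00554 W

0.00554 W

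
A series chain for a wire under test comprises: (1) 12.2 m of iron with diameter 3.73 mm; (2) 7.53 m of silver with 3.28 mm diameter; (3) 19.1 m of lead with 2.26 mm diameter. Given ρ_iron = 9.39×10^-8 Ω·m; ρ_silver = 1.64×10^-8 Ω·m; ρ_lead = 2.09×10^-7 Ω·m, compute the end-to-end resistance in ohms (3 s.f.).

Seg 1: A = π(d/2)² = π(1.8650e-03 m)² = 1.093e-05 m²
R_1 = (9.39×10^-8)(12.2)/(1.093e-05) = 0.1048 Ω
Seg 2: A = π(d/2)² = π(1.6400e-03 m)² = 8.450e-06 m²
R_2 = (1.64×10^-8)(7.53)/(8.450e-06) = 0.01462 Ω
Seg 3: A = π(d/2)² = π(1.1300e-03 m)² = 4.011e-06 m²
R_3 = (2.09×10^-7)(19.1)/(4.011e-06) = 0.9951 Ω
R_total = R_1 + R_2 + R_3 = 1.11 Ω

1.11 Ω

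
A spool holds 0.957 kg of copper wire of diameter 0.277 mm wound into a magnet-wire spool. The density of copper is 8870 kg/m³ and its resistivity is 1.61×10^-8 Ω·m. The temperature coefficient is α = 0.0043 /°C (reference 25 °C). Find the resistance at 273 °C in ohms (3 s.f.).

A = π(d/2)² = π(1.3850e-04 m)² = 6.0263e-08 m²
L = m/(density·A) = 0.957/(8870×6.0263e-08) = 1790 m
R = ρL/A = (1.61×10^-8)(1790)/(6.0263e-08) = 478.3 Ω
R(273 °C) = 478.3 × (1 + 0.0043×248) = 988 Ω

988 Ω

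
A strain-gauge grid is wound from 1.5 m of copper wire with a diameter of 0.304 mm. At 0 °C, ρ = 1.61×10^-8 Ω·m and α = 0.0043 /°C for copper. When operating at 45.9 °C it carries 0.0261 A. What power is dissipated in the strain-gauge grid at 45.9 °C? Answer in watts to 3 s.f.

2.71×10^-4 W

A = π(d/2)² = π(1.5200e-04 m)² = 7.258e-08 m²
R₍0₎ = ρL/A = (1.61×10^-8)(1.5)/(7.258e-08) = 0.3327 Ω
R₍45.9₎ = R₍0₎(1 + αΔT) = 0.3327 × (1 + 0.0043×45.9) = 0.3984 Ω
P = I²R = (0.0261)² × 0.3984 = 2.71×10^-4 W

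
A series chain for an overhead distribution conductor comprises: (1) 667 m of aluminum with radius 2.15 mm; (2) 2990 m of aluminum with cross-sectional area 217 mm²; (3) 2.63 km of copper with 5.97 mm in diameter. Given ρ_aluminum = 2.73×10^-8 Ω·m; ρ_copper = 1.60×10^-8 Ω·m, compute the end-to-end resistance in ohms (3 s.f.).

Seg 1: A = πr² = π(2.1500e-03 m)² = 1.452e-05 m²
R_1 = (2.73×10^-8)(667)/(1.452e-05) = 1.254 Ω
Seg 2: A = 217 mm² = 2.170e-04 m²
R_2 = (2.73×10^-8)(2990)/(2.170e-04) = 0.3762 Ω
Seg 3: A = π(d/2)² = π(2.9850e-03 m)² = 2.799e-05 m²
R_3 = (1.60×10^-8)(2630)/(2.799e-05) = 1.503 Ω
R_total = R_1 + R_2 + R_3 = 3.13 Ω

3.13 Ω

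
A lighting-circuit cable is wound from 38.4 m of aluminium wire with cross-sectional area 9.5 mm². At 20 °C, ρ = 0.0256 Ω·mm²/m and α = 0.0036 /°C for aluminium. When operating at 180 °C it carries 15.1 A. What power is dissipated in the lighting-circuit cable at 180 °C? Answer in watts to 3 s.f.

37.2 W

ρ = 0.0256 Ω·mm²/m = 2.56×10^-8 Ω·m
A = 9.5 mm² = 9.500e-06 m²
R₍20₎ = ρL/A = (2.56×10^-8)(38.4)/(9.500e-06) = 0.1035 Ω
R₍180₎ = R₍20₎(1 + αΔT) = 0.1035 × (1 + 0.0036×160) = 0.1631 Ω
P = I²R = (15.1)² × 0.1631 = 37.2 W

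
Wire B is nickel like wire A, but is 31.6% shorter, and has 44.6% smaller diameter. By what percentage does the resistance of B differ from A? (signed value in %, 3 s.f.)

123%

R ∝ L/d², so R_B/R_A = (1 − 31.6/100) × (1 − 44.6/100)⁻²
= 0.684 × 3.258 = 2.229
(R_B − R_A)/R_A = 2.229 − 1 = 123%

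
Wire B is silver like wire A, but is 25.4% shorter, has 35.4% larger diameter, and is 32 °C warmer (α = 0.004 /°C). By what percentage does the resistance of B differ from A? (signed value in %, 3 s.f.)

R ∝ ρL/d² with ρ ∝ (1+αΔT), so R_B/R_A = (1 − 25.4/100) × (1 + 35.4/100)⁻² × (1 + 0.004×32)
= 0.746 × 0.5455 × 1.128 = 0.459
(R_B − R_A)/R_A = 0.459 − 1 = -54.1%

-54.1%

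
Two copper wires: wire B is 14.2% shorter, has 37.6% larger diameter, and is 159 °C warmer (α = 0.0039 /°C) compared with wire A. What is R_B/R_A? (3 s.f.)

0.734

R ∝ ρL/d² with ρ ∝ (1+αΔT), so R_B/R_A = (1 − 14.2/100) × (1 + 37.6/100)⁻² × (1 + 0.0039×159)
= 0.858 × 0.5282 × 1.62 = 0.734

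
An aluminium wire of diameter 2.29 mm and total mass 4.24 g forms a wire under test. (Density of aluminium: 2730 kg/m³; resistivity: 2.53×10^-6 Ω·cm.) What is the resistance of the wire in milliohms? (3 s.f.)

2.32 mΩ

ρ = 2.53×10^-6 Ω·cm = 2.53×10^-8 Ω·m
A = π(d/2)² = π(1.1450e-03 m)² = 4.1187e-06 m²
L = m/(density·A) = 0.00424/(2730×4.1187e-06) = 0.3771 m
R = ρL/A = (2.53×10^-8)(0.3771)/(4.1187e-06) = 2.32 mΩ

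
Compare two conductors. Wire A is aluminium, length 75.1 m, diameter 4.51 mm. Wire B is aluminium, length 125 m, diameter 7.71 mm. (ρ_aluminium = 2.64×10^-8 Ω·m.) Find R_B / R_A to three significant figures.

R ∝ ρL/d², so R_B/R_A = (L_B/L_A) × (d_A/d_B)²
= (125/75.1) × (4.51/7.71)² = 0.570

0.570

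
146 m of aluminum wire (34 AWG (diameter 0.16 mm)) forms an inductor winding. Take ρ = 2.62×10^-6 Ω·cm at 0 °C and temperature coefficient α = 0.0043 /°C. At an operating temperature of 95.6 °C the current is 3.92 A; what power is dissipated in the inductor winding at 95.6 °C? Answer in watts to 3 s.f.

ρ = 2.62×10^-6 Ω·cm = 2.62×10^-8 Ω·m
A = π(0.16/2 mm)² = π(8.0000e-05 m)² = 2.011e-08 m²
R₍0₎ = ρL/A = (2.62×10^-8)(146)/(2.011e-08) = 190.2 Ω
R₍95.6₎ = R₍0₎(1 + αΔT) = 190.2 × (1 + 0.0043×95.6) = 268.5 Ω
P = I²R = (3.92)² × 268.5 = 4130 W

4130 W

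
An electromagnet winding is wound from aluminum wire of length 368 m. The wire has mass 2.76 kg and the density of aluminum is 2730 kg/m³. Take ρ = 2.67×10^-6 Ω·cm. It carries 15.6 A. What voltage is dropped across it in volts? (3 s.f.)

ρ = 2.67×10^-6 Ω·cm = 2.67×10^-8 Ω·m
A = m/(density·L) = 2.76/(2730×368) = 2.7473e-06 m²
R = ρL/A = (2.67×10^-8)(368)/(2.7473e-06) = 3.577 Ω
V = IR = 15.6 × 3.577 = 55.8 V

55.8 V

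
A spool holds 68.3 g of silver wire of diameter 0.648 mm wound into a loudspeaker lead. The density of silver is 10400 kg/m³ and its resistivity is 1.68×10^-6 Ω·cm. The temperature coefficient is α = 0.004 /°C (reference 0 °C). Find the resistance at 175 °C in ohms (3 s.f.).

1.72 Ω

ρ = 1.68×10^-6 Ω·cm = 1.68×10^-8 Ω·m
A = π(d/2)² = π(3.2400e-04 m)² = 3.2979e-07 m²
L = m/(density·A) = 0.0683/(10400×3.2979e-07) = 19.91 m
R = ρL/A = (1.68×10^-8)(19.91)/(3.2979e-07) = 1.014 Ω
R(175 °C) = 1.014 × (1 + 0.004×175) = 1.72 Ω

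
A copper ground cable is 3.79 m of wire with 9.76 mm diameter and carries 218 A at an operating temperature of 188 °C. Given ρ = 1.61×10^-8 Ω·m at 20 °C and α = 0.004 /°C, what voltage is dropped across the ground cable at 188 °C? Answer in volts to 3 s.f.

0.297 V

A = π(d/2)² = π(4.8800e-03 m)² = 7.482e-05 m²
R₍20₎ = ρL/A = (1.61×10^-8)(3.79)/(7.482e-05) = 8.156×10^-4 Ω
R₍188₎ = R₍20₎(1 + αΔT) = 8.156×10^-4 × (1 + 0.004×168) = 0.001364 Ω
V = IR = 218 × 0.001364 = 0.297 V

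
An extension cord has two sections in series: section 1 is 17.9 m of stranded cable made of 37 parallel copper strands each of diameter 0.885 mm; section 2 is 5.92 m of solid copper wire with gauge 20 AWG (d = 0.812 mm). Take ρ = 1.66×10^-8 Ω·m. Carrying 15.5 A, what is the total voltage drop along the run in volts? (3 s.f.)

3.14 V

Section 1: A_strand = π(4.4250e-04)² = 6.151e-07 m²; R₁ = ρL/(N·A_s) = (1.66×10^-8)(17.9)/(37×6.151e-07) = 0.01306 Ω
Section 2: A = π(0.812/2 mm)² = π(4.0600e-04 m)² = 5.178e-07 m²
R₂ = (1.66×10^-8)(5.92)/(5.178e-07) = 0.1898 Ω
R = R₁ + R₂ = 0.2028 Ω
V = IR = 15.5 × 0.2028 = 3.14 V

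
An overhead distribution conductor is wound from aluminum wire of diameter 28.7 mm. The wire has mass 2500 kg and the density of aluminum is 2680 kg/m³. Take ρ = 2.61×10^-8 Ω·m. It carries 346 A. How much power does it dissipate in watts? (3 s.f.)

6960 W

A = π(d/2)² = π(1.4350e-02 m)² = 6.4692e-04 m²
L = m/(density·A) = 2500/(2680×6.4692e-04) = 1442 m
R = ρL/A = (2.61×10^-8)(1442)/(6.4692e-04) = 0.05818 Ω
P = I²R = (346)² × 0.05818 = 6960 W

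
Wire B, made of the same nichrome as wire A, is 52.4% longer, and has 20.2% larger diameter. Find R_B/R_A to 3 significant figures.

1.05

R ∝ L/d², so R_B/R_A = (1 + 52.4/100) × (1 + 20.2/100)⁻²
= 1.524 × 0.6921 = 1.05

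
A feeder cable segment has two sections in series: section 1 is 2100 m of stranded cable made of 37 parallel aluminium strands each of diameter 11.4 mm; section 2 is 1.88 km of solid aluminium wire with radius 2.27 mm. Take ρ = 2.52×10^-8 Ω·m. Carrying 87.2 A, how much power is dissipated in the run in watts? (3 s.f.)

22400 W

Section 1: A_strand = π(5.7000e-03)² = 1.021e-04 m²; R₁ = ρL/(N·A_s) = (2.52×10^-8)(2100)/(37×1.021e-04) = 0.01401 Ω
Section 2: A = πr² = π(2.2700e-03 m)² = 1.619e-05 m²
R₂ = (2.52×10^-8)(1880)/(1.619e-05) = 2.927 Ω
R = R₁ + R₂ = 2.941 Ω
P = I²R = (87.2)² × 2.941 = 22400 W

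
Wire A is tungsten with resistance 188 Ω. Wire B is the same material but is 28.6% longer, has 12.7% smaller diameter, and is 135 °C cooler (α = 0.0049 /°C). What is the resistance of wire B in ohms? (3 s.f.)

R ∝ ρL/d² with ρ ∝ (1+αΔT), so R_B/R_A = (1 + 28.6/100) × (1 − 12.7/100)⁻² × (1 − 0.0049×135)
= 1.286 × 1.312 × 0.3385 = 0.5712
R_B = 0.5712 × 188 = 107 Ω

107 Ω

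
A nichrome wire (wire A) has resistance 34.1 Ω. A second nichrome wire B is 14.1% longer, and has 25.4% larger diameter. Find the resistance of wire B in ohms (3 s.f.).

24.7 Ω

R ∝ L/d², so R_B/R_A = (1 + 14.1/100) × (1 + 25.4/100)⁻²
= 1.141 × 0.6359 = 0.7256
R_B = 0.7256 × 34.1 = 24.7 Ω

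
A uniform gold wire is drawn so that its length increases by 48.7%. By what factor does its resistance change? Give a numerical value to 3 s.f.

k = 1 + 48.7/100 = 1.487; volume constant ⇒ A' = A/k, so R' = k²R.
Factor = 2.21

2.21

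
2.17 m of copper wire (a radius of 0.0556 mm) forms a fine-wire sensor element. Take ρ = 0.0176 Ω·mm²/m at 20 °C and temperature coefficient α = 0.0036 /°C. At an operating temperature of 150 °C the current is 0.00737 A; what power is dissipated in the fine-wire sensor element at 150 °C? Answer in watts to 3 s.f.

3.14×10^-4 W

ρ = 0.0176 Ω·mm²/m = 1.76×10^-8 Ω·m
A = πr² = π(5.5600e-05 m)² = 9.712e-09 m²
R₍20₎ = ρL/A = (1.76×10^-8)(2.17)/(9.712e-09) = 3.933 Ω
R₍150₎ = R₍20₎(1 + αΔT) = 3.933 × (1 + 0.0036×130) = 5.773 Ω
P = I²R = (0.00737)² × 5.773 = 3.14×10^-4 W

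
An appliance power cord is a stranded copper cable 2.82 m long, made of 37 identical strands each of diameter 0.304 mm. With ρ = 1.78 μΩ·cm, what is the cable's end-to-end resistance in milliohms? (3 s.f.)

18.7 mΩ

ρ = 1.78 μΩ·cm = 1.78×10^-8 Ω·m
A_strand = π(1.5200e-04 m)² = 7.258e-08 m²
R_strand = ρL/A = (1.78×10^-8)(2.82)/(7.258e-08) = 0.6916 Ω
R_total = R_strand/N = 0.6916/37 = 18.7 mΩ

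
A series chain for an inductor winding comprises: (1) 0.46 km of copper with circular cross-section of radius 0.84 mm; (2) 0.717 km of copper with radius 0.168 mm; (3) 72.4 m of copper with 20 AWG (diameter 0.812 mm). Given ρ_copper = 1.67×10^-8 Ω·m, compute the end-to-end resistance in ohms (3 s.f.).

141 Ω

Seg 1: A = πr² = π(8.4000e-04 m)² = 2.217e-06 m²
R_1 = (1.67×10^-8)(460)/(2.217e-06) = 3.465 Ω
Seg 2: A = πr² = π(1.6800e-04 m)² = 8.867e-08 m²
R_2 = (1.67×10^-8)(717)/(8.867e-08) = 135 Ω
Seg 3: A = π(0.812/2 mm)² = π(4.0600e-04 m)² = 5.178e-07 m²
R_3 = (1.67×10^-8)(72.4)/(5.178e-07) = 2.335 Ω
R_total = R_1 + R_2 + R_3 = 141 Ω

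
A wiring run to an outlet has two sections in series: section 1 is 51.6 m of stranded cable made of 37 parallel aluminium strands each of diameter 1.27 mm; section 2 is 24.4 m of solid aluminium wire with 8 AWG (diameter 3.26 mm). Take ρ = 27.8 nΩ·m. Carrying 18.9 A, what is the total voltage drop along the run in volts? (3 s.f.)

ρ = 27.8 nΩ·m = 2.78×10^-8 Ω·m
Section 1: A_strand = π(6.3500e-04)² = 1.267e-06 m²; R₁ = ρL/(N·A_s) = (2.78×10^-8)(51.6)/(37×1.267e-06) = 0.03061 Ω
Section 2: A = π(3.26/2 mm)² = π(1.6300e-03 m)² = 8.347e-06 m²
R₂ = (2.78×10^-8)(24.4)/(8.347e-06) = 0.08127 Ω
R = R₁ + R₂ = 0.1119 Ω
V = IR = 18.9 × 0.1119 = 2.11 V

2.11 V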